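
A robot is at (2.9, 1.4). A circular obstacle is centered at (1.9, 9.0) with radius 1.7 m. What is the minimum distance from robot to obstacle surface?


center_dist = sqrt((2.9-1.9)^2 + (1.4-9.0)^2)
= sqrt(1.0 + 57.76)
= 7.6655
min_dist = center_dist - radius = 7.6655 - 1.7 = 5.9655 m


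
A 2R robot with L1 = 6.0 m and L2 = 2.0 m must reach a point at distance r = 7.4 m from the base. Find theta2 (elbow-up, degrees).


cos(theta2) = (r^2 - L1^2 - L2^2) / (2*L1*L2)
cos(theta2) = (54.76 - 36.0 - 4.0) / 24.0
cos(theta2) = 0.615
theta2 = 52.0481 degrees


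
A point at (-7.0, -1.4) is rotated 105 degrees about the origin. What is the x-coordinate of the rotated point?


x' = x*cos(theta) - y*sin(theta)
cos(105 deg) = -0.2588, sin(105 deg) = 0.9659
x' = -7.0 * -0.2588 - -1.4 * 0.9659
= 1.8117 - -1.3523
= 3.164


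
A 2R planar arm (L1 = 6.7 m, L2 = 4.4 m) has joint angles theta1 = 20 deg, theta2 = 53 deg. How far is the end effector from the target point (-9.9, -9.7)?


End effector via forward kinematics:
x = L1*cos(t1) + L2*cos(t1+t2) = 7.5824
y = L1*sin(t1) + L2*sin(t1+t2) = 6.4993
Distance to target:
d = sqrt((-9.9 - 7.5824)^2 + (-9.7 - 6.4993)^2)
= sqrt(305.6335 + 262.4165)
= 23.8338 m


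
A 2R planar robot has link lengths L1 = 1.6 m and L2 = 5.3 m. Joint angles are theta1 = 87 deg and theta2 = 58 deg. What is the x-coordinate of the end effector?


Convert angles to radians: theta1 = 1.5184, theta2 = 1.0123
x = L1*cos(theta1) + L2*cos(theta1+theta2)
x = 0.0837 + -4.3415
x = -4.2578


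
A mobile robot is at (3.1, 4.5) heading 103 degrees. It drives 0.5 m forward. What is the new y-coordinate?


y_new = y0 + d*sin(theta)
= 4.5 + 0.5*sin(103)
= 4.5 + 0.4872
= 4.9872


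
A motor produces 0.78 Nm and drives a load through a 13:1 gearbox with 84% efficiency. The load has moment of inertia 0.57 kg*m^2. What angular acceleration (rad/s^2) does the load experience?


tau_out = tau_motor * N * eta
= 0.78 * 13 * 0.84 = 8.5176 Nm
alpha = tau_out / I = 8.5176 / 0.57
= 14.9432 rad/s^2


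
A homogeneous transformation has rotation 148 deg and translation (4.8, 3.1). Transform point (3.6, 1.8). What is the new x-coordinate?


x' = cos(theta)*px - sin(theta)*py + tx
= -0.848*3.6 - 0.5299*1.8 + 4.8
= 0.7932


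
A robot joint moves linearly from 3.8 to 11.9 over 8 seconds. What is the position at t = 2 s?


s = t/T = 2/8 = 0.25
p(t) = p0 + (pf-p0)*s
= 3.8 + (11.9 - 3.8) * 0.25
= 5.825


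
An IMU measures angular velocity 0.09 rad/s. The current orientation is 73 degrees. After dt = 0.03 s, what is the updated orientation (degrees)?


delta_theta = w * dt = 0.09 * 0.03 = 0.0027 rad
= 0.1547 deg
theta_new = 73 + 0.1547 = 73.1547 deg


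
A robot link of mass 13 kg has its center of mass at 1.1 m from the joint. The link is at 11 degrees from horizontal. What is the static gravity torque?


tau = m*g*L*cos(angle)
= 13 * 9.81 * 1.1 * cos(11 deg)
= 13 * 9.81 * 1.1 * 0.9816
= 137.7056 Nm


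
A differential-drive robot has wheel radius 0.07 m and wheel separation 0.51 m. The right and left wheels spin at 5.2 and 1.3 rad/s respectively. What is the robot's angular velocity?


vR = r*wR = 0.07*5.2 = 0.364 m/s
vL = r*wL = 0.07*1.3 = 0.091 m/s
v = (vR+vL)/2 = 0.2275 m/s
omega = (vR-vL)/L = 0.5353 rad/s
angular velocity = 0.5353 rad/s


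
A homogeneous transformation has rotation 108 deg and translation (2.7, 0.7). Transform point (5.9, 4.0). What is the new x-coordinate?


x' = cos(theta)*px - sin(theta)*py + tx
= -0.309*5.9 - 0.9511*4.0 + 2.7
= -2.9274


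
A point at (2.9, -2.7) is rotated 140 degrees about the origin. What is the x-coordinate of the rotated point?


x' = x*cos(theta) - y*sin(theta)
cos(140 deg) = -0.766, sin(140 deg) = 0.6428
x' = 2.9 * -0.766 - -2.7 * 0.6428
= -2.2215 - -1.7355
= -0.486


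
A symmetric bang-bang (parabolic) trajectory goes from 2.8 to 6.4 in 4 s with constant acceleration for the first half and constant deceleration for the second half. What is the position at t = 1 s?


Symmetric rest-to-rest: each phase covers (pf-p0)/2 in time T/2. 0.5*a*(T/2)^2 = (pf-p0)/2 => a = 4*(pf-p0)/T^2
a = 4*(6.4-2.8)/4^2 = 0.9
t = 1 is in the acceleration phase (t <= T/2).
p = p0 + 0.5*a*t^2 = 2.8 + 0.5*0.9*1^2
= 3.25


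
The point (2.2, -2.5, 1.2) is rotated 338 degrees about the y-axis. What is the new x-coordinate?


Rotation about y-axis: x' = x*cos(theta) + z*sin(theta)
= 2.2 * 0.9272 + 1.2 * -0.3746
= 1.5903


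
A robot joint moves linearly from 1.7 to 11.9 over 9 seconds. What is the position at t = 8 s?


s = t/T = 8/9 = 0.8889
p(t) = p0 + (pf-p0)*s
= 1.7 + (11.9 - 1.7) * 0.8889
= 10.7667


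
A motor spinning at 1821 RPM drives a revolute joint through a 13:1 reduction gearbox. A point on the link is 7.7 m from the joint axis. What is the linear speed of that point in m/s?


omega_motor = 1821 * 2*pi/60 = 190.6947 rad/s
omega_joint = omega_motor / 13 = 14.6688 rad/s
v = omega_joint * r = 14.6688 * 7.7
= 112.9499 m/s


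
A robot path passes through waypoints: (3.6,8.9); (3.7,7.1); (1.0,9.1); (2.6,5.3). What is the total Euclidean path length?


Segment lengths:
  seg1 = sqrt((0.1)^2 + (-1.8)^2) = 1.8028
  seg2 = sqrt((-2.7)^2 + (2.0)^2) = 3.3601
  seg3 = sqrt((1.6)^2 + (-3.8)^2) = 4.1231
Total = 9.2859


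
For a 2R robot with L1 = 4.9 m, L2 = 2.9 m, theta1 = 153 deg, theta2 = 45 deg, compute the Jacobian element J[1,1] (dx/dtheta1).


J[1,1] = -L1*sin(t1) - L2*sin(t1+t2)
= -4.9*sin(153) - 2.9*sin(198)
= -1.3284


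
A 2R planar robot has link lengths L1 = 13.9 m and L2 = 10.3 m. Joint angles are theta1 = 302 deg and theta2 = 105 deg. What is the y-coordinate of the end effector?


Convert angles to radians: theta1 = 5.2709, theta2 = 1.8326
y = L1*sin(theta1) + L2*sin(theta1+theta2)
y = -11.7879 + 7.5329
y = -4.2549


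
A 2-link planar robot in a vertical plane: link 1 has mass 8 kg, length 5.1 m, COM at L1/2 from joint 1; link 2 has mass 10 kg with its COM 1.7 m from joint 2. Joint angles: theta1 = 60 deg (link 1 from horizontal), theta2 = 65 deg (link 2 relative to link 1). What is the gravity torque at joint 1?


Horizontal distance from joint 1 to link-1 COM:
  x_c1 = (L1/2)*cos(t1) = 2.55 * 0.5 = 1.275 m
Horizontal distance from joint 1 to link-2 COM:
  x_c2 = L1*cos(t1) + Lc2*cos(t1+t2)
       = 5.1*0.5 + 1.7*-0.5736 = 1.5749 m
tau1 = m1*g*x_c1 + m2*g*x_c2
     = 8*9.81*1.275 + 10*9.81*1.5749
     = 100.062 + 154.4997
     = 254.5617 Nm


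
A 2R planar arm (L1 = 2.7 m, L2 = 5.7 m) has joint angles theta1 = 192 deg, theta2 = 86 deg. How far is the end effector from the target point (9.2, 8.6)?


End effector via forward kinematics:
x = L1*cos(t1) + L2*cos(t1+t2) = -1.8477
y = L1*sin(t1) + L2*sin(t1+t2) = -6.2059
Distance to target:
d = sqrt((9.2 - -1.8477)^2 + (8.6 - -6.2059)^2)
= sqrt(122.0519 + 219.2144)
= 18.4734 m


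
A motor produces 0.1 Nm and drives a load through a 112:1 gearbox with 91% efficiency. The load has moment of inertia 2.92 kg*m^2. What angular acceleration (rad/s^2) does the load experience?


tau_out = tau_motor * N * eta
= 0.1 * 112 * 0.91 = 10.192 Nm
alpha = tau_out / I = 10.192 / 2.92
= 3.4904 rad/s^2


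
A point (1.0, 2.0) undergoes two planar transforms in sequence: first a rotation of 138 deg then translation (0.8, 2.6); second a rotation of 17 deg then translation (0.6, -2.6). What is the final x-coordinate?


After transform 1:
x1 = cos(138)*1.0 - sin(138)*2.0 + 0.8 = -1.2814
y1 = sin(138)*1.0 + cos(138)*2.0 + 2.6 = 1.7828
After transform 2:
x2 = cos(17)*-1.2814 - sin(17)*1.7828 + 0.6
= -1.1467


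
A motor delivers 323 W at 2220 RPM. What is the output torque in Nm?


omega = 2220 * 2*pi/60 = 232.4779 rad/s
tau = P / omega = 323 / 232.4779
= 1.3894 Nm


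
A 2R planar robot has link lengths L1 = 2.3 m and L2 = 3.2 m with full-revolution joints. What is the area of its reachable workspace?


r_max = L1 + L2 = 5.5 m
r_min = |L1 - L2| = 0.9 m
Area = pi*(r_max^2 - r_min^2)
= pi*(30.25 - 0.81)
= pi * 29.44
= 92.4885 m^2


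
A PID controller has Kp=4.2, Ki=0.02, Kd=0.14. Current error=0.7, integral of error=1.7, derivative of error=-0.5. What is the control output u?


u = Kp*e + Ki*int(e) + Kd*de/dt
= 4.2*0.7 + 0.02*1.7 + 0.14*(-0.5)
= 2.94 + 0.034 + -0.07
= 2.904


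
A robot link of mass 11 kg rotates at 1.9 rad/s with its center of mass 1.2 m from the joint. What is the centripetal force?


F = m * omega^2 * r
= 11 * 1.9^2 * 1.2
= 11 * 3.61 * 1.2
= 47.652 N


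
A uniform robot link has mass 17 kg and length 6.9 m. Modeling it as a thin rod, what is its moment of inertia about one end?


I = (1/3) * m * L^2
= (1/3) * 17 * 6.9^2
= 0.333333 * 17 * 47.61
= 269.79 kg*m^2


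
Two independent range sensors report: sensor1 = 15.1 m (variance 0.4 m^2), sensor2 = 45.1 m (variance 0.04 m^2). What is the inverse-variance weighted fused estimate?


w1 = (1/var1) / (1/var1 + 1/var2)
   = 2.5 / (2.5 + 25.0) = 0.0909
w2 = 1 - w1 = 0.9091
fused = w1*s1 + w2*s2 = 1.3727 + 41.0
= 42.3727 m


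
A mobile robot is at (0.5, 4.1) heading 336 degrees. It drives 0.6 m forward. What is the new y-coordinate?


y_new = y0 + d*sin(theta)
= 4.1 + 0.6*sin(336)
= 4.1 + -0.244
= 3.856


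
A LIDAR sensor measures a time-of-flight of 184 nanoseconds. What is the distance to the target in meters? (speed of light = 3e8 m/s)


tof = 184 ns = 1.84e-07 s
dist = c * tof / 2
= 3e8 * 1.84e-07 / 2
= 27.6 m


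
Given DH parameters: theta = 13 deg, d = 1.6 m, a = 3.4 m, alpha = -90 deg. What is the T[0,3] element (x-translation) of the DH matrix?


T[0,3] = a * cos(theta)
= 3.4 * cos(13 deg)
= 3.4 * 0.9744
= 3.3129


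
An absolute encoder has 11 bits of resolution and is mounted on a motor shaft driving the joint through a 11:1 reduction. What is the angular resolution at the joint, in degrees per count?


counts = 2^11 = 2048
effective counts at joint = 2048 * 11 = 22528
resolution = 360 / 22528
= 0.016 deg/count


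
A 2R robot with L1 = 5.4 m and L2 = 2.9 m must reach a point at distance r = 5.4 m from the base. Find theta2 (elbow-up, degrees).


cos(theta2) = (r^2 - L1^2 - L2^2) / (2*L1*L2)
cos(theta2) = (29.16 - 29.16 - 8.41) / 31.32
cos(theta2) = -0.268519
theta2 = 105.5761 degrees


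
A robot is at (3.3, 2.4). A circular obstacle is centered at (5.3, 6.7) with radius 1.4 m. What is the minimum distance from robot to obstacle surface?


center_dist = sqrt((3.3-5.3)^2 + (2.4-6.7)^2)
= sqrt(4.0 + 18.49)
= 4.7424
min_dist = center_dist - radius = 4.7424 - 1.4 = 3.3424 m


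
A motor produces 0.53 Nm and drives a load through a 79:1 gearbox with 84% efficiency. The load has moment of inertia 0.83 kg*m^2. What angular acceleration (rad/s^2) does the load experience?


tau_out = tau_motor * N * eta
= 0.53 * 79 * 0.84 = 35.1708 Nm
alpha = tau_out / I = 35.1708 / 0.83
= 42.3745 rad/s^2


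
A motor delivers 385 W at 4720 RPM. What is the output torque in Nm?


omega = 4720 * 2*pi/60 = 494.2772 rad/s
tau = P / omega = 385 / 494.2772
= 0.7789 Nm


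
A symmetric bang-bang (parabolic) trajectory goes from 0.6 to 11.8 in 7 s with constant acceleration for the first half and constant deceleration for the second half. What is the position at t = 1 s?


Symmetric rest-to-rest: each phase covers (pf-p0)/2 in time T/2. 0.5*a*(T/2)^2 = (pf-p0)/2 => a = 4*(pf-p0)/T^2
a = 4*(11.8-0.6)/7^2 = 0.9143
t = 1 is in the acceleration phase (t <= T/2).
p = p0 + 0.5*a*t^2 = 0.6 + 0.5*0.9143*1^2
= 1.0571


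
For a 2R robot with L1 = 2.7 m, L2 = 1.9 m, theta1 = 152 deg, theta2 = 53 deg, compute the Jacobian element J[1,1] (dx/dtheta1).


J[1,1] = -L1*sin(t1) - L2*sin(t1+t2)
= -2.7*sin(152) - 1.9*sin(205)
= -0.4646


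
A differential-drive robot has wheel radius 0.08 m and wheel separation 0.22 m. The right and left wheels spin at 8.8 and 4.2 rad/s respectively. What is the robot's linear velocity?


vR = r*wR = 0.08*8.8 = 0.704 m/s
vL = r*wL = 0.08*4.2 = 0.336 m/s
v = (vR+vL)/2 = 0.52 m/s
omega = (vR-vL)/L = 1.6727 rad/s
linear velocity = 0.52 m/s


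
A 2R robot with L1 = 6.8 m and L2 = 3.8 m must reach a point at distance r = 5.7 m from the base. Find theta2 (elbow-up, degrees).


cos(theta2) = (r^2 - L1^2 - L2^2) / (2*L1*L2)
cos(theta2) = (32.49 - 46.24 - 14.44) / 51.68
cos(theta2) = -0.545472
theta2 = 123.0569 degrees


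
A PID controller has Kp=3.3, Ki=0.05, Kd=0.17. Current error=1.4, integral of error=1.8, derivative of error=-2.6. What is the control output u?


u = Kp*e + Ki*int(e) + Kd*de/dt
= 3.3*1.4 + 0.05*1.8 + 0.17*(-2.6)
= 4.62 + 0.09 + -0.442
= 4.268


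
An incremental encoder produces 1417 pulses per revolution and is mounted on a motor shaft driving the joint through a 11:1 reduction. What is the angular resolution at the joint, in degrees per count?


counts per rev = 1417
effective counts at joint = 1417 * 11 = 15587
resolution = 360 / 15587
= 0.0231 deg/count


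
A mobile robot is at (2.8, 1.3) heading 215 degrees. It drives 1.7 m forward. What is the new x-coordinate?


x_new = x0 + d*cos(theta)
= 2.8 + 1.7*cos(215)
= 2.8 + -1.3926
= 1.4074


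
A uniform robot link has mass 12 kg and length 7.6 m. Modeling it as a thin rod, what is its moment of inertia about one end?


I = (1/3) * m * L^2
= (1/3) * 12 * 7.6^2
= 0.333333 * 12 * 57.76
= 231.04 kg*m^2


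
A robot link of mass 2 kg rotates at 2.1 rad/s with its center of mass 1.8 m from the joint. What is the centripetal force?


F = m * omega^2 * r
= 2 * 2.1^2 * 1.8
= 2 * 4.41 * 1.8
= 15.876 N


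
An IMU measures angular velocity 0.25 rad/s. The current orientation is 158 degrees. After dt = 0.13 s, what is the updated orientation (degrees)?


delta_theta = w * dt = 0.25 * 0.13 = 0.0325 rad
= 1.8621 deg
theta_new = 158 + 1.8621 = 159.8621 deg


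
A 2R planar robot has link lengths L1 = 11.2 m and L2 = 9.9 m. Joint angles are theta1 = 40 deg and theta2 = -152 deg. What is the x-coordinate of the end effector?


Convert angles to radians: theta1 = 0.6981, theta2 = -2.6529
x = L1*cos(theta1) + L2*cos(theta1+theta2)
x = 8.5797 + -3.7086
x = 4.8711


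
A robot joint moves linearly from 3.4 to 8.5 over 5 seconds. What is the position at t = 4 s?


s = t/T = 4/5 = 0.8
p(t) = p0 + (pf-p0)*s
= 3.4 + (8.5 - 3.4) * 0.8
= 7.48


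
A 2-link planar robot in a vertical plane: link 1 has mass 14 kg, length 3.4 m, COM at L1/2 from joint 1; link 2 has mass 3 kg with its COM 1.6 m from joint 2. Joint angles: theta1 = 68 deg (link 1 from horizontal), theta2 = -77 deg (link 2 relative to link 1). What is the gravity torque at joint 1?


Horizontal distance from joint 1 to link-1 COM:
  x_c1 = (L1/2)*cos(t1) = 1.7 * 0.3746 = 0.6368 m
Horizontal distance from joint 1 to link-2 COM:
  x_c2 = L1*cos(t1) + Lc2*cos(t1+t2)
       = 3.4*0.3746 + 1.6*0.9877 = 2.854 m
tau1 = m1*g*x_c1 + m2*g*x_c2
     = 14*9.81*0.6368 + 3*9.81*2.854
     = 87.4624 + 83.9922
     = 171.4546 Nm


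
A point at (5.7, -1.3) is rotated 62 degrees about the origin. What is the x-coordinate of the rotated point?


x' = x*cos(theta) - y*sin(theta)
cos(62 deg) = 0.4695, sin(62 deg) = 0.8829
x' = 5.7 * 0.4695 - -1.3 * 0.8829
= 2.676 - -1.1478
= 3.8238


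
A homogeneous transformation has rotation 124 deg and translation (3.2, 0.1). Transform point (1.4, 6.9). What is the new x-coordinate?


x' = cos(theta)*px - sin(theta)*py + tx
= -0.5592*1.4 - 0.829*6.9 + 3.2
= -3.3032


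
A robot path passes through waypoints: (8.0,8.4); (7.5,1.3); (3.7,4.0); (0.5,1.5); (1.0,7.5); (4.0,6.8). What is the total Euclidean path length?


Segment lengths:
  seg1 = sqrt((-0.5)^2 + (-7.1)^2) = 7.1176
  seg2 = sqrt((-3.8)^2 + (2.7)^2) = 4.6615
  seg3 = sqrt((-3.2)^2 + (-2.5)^2) = 4.0608
  seg4 = sqrt((0.5)^2 + (6.0)^2) = 6.0208
  seg5 = sqrt((3.0)^2 + (-0.7)^2) = 3.0806
Total = 24.9413


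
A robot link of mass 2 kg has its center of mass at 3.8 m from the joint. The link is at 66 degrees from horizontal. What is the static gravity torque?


tau = m*g*L*cos(angle)
= 2 * 9.81 * 3.8 * cos(66 deg)
= 2 * 9.81 * 3.8 * 0.4067
= 30.3247 Nm


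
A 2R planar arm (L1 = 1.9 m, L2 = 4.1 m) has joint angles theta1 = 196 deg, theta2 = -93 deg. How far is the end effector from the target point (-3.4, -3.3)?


End effector via forward kinematics:
x = L1*cos(t1) + L2*cos(t1+t2) = -2.7487
y = L1*sin(t1) + L2*sin(t1+t2) = 3.4712
Distance to target:
d = sqrt((-3.4 - -2.7487)^2 + (-3.3 - 3.4712)^2)
= sqrt(0.4242 + 45.8492)
= 6.8025 m


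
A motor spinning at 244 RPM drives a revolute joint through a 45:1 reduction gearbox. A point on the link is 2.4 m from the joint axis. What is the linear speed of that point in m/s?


omega_motor = 244 * 2*pi/60 = 25.5516 rad/s
omega_joint = omega_motor / 45 = 0.5678 rad/s
v = omega_joint * r = 0.5678 * 2.4
= 1.3628 m/s


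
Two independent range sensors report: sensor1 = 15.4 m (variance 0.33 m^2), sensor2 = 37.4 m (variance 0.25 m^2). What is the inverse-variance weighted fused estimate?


w1 = (1/var1) / (1/var1 + 1/var2)
   = 3.0303 / (3.0303 + 4.0) = 0.431
w2 = 1 - w1 = 0.569
fused = w1*s1 + w2*s2 = 6.6379 + 21.2793
= 27.9172 m


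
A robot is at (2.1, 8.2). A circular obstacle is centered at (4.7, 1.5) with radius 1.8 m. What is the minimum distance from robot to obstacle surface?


center_dist = sqrt((2.1-4.7)^2 + (8.2-1.5)^2)
= sqrt(6.76 + 44.89)
= 7.1868
min_dist = center_dist - radius = 7.1868 - 1.8 = 5.3868 m


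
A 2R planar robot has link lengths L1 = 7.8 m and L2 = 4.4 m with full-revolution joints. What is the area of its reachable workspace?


r_max = L1 + L2 = 12.2 m
r_min = |L1 - L2| = 3.4 m
Area = pi*(r_max^2 - r_min^2)
= pi*(148.84 - 11.56)
= pi * 137.28
= 431.2778 m^2


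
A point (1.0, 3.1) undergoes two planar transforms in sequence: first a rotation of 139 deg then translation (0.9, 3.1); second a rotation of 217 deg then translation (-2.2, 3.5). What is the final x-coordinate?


After transform 1:
x1 = cos(139)*1.0 - sin(139)*3.1 + 0.9 = -1.8885
y1 = sin(139)*1.0 + cos(139)*3.1 + 3.1 = 1.4165
After transform 2:
x2 = cos(217)*-1.8885 - sin(217)*1.4165 + -2.2
= 0.1607


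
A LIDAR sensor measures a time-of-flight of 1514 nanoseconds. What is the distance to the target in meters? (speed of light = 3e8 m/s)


tof = 1514 ns = 1.514e-06 s
dist = c * tof / 2
= 3e8 * 1.514e-06 / 2
= 227.1 m


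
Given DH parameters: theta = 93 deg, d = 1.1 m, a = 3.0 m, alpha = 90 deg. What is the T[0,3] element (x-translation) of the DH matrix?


T[0,3] = a * cos(theta)
= 3.0 * cos(93 deg)
= 3.0 * -0.0523
= -0.157


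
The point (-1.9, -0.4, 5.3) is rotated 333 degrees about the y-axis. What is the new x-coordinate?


Rotation about y-axis: x' = x*cos(theta) + z*sin(theta)
= -1.9 * 0.891 + 5.3 * -0.454
= -4.0991


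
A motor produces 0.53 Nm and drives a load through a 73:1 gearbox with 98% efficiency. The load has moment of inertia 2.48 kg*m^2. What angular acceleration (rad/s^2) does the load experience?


tau_out = tau_motor * N * eta
= 0.53 * 73 * 0.98 = 37.9162 Nm
alpha = tau_out / I = 37.9162 / 2.48
= 15.2888 rad/s^2


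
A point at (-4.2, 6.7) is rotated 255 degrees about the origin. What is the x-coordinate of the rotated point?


x' = x*cos(theta) - y*sin(theta)
cos(255 deg) = -0.2588, sin(255 deg) = -0.9659
x' = -4.2 * -0.2588 - 6.7 * -0.9659
= 1.087 - -6.4717
= 7.5587


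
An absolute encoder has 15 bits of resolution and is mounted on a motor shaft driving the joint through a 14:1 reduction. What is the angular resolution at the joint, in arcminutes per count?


counts = 2^15 = 32768
effective counts at joint = 32768 * 14 = 458752
resolution = 360*60 / 458752
= 0.0471 arcmin/count


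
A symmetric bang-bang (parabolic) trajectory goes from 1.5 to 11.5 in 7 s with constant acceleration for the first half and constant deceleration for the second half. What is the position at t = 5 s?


Symmetric rest-to-rest: each phase covers (pf-p0)/2 in time T/2. 0.5*a*(T/2)^2 = (pf-p0)/2 => a = 4*(pf-p0)/T^2
a = 4*(11.5-1.5)/7^2 = 0.8163
t = 5 is in the deceleration phase (t > T/2).
p = pf - 0.5*a*(T-t)^2 = 11.5 - 0.5*0.8163*2^2
= 9.8673


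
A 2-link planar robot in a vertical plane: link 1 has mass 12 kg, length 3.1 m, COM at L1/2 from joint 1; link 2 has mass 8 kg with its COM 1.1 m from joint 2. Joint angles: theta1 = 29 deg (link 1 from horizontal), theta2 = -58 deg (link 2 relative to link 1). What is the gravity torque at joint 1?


Horizontal distance from joint 1 to link-1 COM:
  x_c1 = (L1/2)*cos(t1) = 1.55 * 0.8746 = 1.3557 m
Horizontal distance from joint 1 to link-2 COM:
  x_c2 = L1*cos(t1) + Lc2*cos(t1+t2)
       = 3.1*0.8746 + 1.1*0.8746 = 3.6734 m
tau1 = m1*g*x_c1 + m2*g*x_c2
     = 12*9.81*1.3557 + 8*9.81*3.6734
     = 159.5884 + 288.2886
     = 447.877 Nm


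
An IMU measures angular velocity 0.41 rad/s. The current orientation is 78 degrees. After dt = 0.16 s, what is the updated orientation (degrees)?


delta_theta = w * dt = 0.41 * 0.16 = 0.0656 rad
= 3.7586 deg
theta_new = 78 + 3.7586 = 81.7586 deg


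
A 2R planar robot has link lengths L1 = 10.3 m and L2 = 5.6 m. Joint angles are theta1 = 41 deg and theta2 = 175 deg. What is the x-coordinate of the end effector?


Convert angles to radians: theta1 = 0.7156, theta2 = 3.0543
x = L1*cos(theta1) + L2*cos(theta1+theta2)
x = 7.7735 + -4.5305
x = 3.243


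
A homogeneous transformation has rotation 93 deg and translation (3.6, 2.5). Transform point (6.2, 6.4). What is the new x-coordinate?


x' = cos(theta)*px - sin(theta)*py + tx
= -0.0523*6.2 - 0.9986*6.4 + 3.6
= -3.1157


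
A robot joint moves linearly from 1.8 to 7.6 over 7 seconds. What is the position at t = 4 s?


s = t/T = 4/7 = 0.5714
p(t) = p0 + (pf-p0)*s
= 1.8 + (7.6 - 1.8) * 0.5714
= 5.1143


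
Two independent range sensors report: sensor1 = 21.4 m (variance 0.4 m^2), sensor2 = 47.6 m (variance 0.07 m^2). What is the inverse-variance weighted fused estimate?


w1 = (1/var1) / (1/var1 + 1/var2)
   = 2.5 / (2.5 + 14.2857) = 0.1489
w2 = 1 - w1 = 0.8511
fused = w1*s1 + w2*s2 = 3.1872 + 40.5106
= 43.6979 m


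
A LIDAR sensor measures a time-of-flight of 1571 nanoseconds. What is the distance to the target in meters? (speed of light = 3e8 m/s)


tof = 1571 ns = 1.571e-06 s
dist = c * tof / 2
= 3e8 * 1.571e-06 / 2
= 235.65 m


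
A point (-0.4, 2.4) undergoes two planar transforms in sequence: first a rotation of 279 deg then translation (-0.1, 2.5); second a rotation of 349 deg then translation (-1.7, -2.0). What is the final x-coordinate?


After transform 1:
x1 = cos(279)*-0.4 - sin(279)*2.4 + -0.1 = 2.2079
y1 = sin(279)*-0.4 + cos(279)*2.4 + 2.5 = 3.2705
After transform 2:
x2 = cos(349)*2.2079 - sin(349)*3.2705 + -1.7
= 1.0914


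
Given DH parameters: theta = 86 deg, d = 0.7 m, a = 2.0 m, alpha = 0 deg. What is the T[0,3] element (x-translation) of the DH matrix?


T[0,3] = a * cos(theta)
= 2.0 * cos(86 deg)
= 2.0 * 0.0698
= 0.1395


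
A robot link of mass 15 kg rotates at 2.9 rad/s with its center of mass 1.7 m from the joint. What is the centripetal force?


F = m * omega^2 * r
= 15 * 2.9^2 * 1.7
= 15 * 8.41 * 1.7
= 214.455 N


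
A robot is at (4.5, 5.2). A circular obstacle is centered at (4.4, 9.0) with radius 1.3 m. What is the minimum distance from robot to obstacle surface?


center_dist = sqrt((4.5-4.4)^2 + (5.2-9.0)^2)
= sqrt(0.01 + 14.44)
= 3.8013
min_dist = center_dist - radius = 3.8013 - 1.3 = 2.5013 m


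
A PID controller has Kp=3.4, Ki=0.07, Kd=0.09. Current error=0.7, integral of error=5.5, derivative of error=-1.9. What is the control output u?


u = Kp*e + Ki*int(e) + Kd*de/dt
= 3.4*0.7 + 0.07*5.5 + 0.09*(-1.9)
= 2.38 + 0.385 + -0.171
= 2.594


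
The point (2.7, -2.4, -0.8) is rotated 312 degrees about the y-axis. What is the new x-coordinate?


Rotation about y-axis: x' = x*cos(theta) + z*sin(theta)
= 2.7 * 0.6691 + -0.8 * -0.7431
= 2.4012


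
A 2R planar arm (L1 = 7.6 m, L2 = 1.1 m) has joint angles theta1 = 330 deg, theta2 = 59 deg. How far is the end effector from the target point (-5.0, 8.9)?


End effector via forward kinematics:
x = L1*cos(t1) + L2*cos(t1+t2) = 7.5439
y = L1*sin(t1) + L2*sin(t1+t2) = -3.2667
Distance to target:
d = sqrt((-5.0 - 7.5439)^2 + (8.9 - -3.2667)^2)
= sqrt(157.3488 + 148.0288)
= 17.4751 m


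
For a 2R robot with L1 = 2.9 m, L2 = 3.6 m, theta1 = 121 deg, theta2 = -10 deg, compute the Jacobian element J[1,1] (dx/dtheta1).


J[1,1] = -L1*sin(t1) - L2*sin(t1+t2)
= -2.9*sin(121) - 3.6*sin(111)
= -5.8467


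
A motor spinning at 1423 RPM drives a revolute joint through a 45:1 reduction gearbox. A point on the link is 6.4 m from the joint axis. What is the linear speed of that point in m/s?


omega_motor = 1423 * 2*pi/60 = 149.0162 rad/s
omega_joint = omega_motor / 45 = 3.3115 rad/s
v = omega_joint * r = 3.3115 * 6.4
= 21.1934 m/s


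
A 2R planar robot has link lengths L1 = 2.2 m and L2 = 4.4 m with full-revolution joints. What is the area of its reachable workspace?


r_max = L1 + L2 = 6.6 m
r_min = |L1 - L2| = 2.2 m
Area = pi*(r_max^2 - r_min^2)
= pi*(43.56 - 4.84)
= pi * 38.72
= 121.6425 m^2


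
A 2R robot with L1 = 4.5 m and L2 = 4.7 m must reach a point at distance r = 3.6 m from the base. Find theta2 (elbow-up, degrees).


cos(theta2) = (r^2 - L1^2 - L2^2) / (2*L1*L2)
cos(theta2) = (12.96 - 20.25 - 22.09) / 42.3
cos(theta2) = -0.694563
theta2 = 133.9924 degrees


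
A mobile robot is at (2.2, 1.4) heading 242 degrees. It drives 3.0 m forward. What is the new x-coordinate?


x_new = x0 + d*cos(theta)
= 2.2 + 3.0*cos(242)
= 2.2 + -1.4084
= 0.7916


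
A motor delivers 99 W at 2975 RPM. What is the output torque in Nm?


omega = 2975 * 2*pi/60 = 311.5413 rad/s
tau = P / omega = 99 / 311.5413
= 0.3178 Nm


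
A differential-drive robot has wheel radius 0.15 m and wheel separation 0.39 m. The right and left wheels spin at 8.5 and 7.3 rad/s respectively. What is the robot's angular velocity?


vR = r*wR = 0.15*8.5 = 1.275 m/s
vL = r*wL = 0.15*7.3 = 1.095 m/s
v = (vR+vL)/2 = 1.185 m/s
omega = (vR-vL)/L = 0.4615 rad/s
angular velocity = 0.4615 rad/s


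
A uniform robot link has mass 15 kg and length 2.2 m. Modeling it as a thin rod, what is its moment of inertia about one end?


I = (1/3) * m * L^2
= (1/3) * 15 * 2.2^2
= 0.333333 * 15 * 4.84
= 24.2 kg*m^2


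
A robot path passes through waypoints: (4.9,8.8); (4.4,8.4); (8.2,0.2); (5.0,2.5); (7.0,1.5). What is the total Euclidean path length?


Segment lengths:
  seg1 = sqrt((-0.5)^2 + (-0.4)^2) = 0.6403
  seg2 = sqrt((3.8)^2 + (-8.2)^2) = 9.0377
  seg3 = sqrt((-3.2)^2 + (2.3)^2) = 3.9408
  seg4 = sqrt((2.0)^2 + (-1.0)^2) = 2.2361
Total = 15.8549


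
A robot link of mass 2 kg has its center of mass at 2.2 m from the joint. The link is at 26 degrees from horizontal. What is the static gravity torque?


tau = m*g*L*cos(angle)
= 2 * 9.81 * 2.2 * cos(26 deg)
= 2 * 9.81 * 2.2 * 0.8988
= 38.7955 Nm


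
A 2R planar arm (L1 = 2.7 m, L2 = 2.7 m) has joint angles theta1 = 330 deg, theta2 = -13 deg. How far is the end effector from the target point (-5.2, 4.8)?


End effector via forward kinematics:
x = L1*cos(t1) + L2*cos(t1+t2) = 4.3129
y = L1*sin(t1) + L2*sin(t1+t2) = -3.1914
Distance to target:
d = sqrt((-5.2 - 4.3129)^2 + (4.8 - -3.1914)^2)
= sqrt(90.4957 + 63.8624)
= 12.4241 m


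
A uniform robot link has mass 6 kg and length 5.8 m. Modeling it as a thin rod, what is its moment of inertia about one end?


I = (1/3) * m * L^2
= (1/3) * 6 * 5.8^2
= 0.333333 * 6 * 33.64
= 67.28 kg*m^2


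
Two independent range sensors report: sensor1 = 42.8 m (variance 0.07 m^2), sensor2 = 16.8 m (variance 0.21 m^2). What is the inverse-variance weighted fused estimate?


w1 = (1/var1) / (1/var1 + 1/var2)
   = 14.2857 / (14.2857 + 4.7619) = 0.75
w2 = 1 - w1 = 0.25
fused = w1*s1 + w2*s2 = 32.1 + 4.2
= 36.3 m


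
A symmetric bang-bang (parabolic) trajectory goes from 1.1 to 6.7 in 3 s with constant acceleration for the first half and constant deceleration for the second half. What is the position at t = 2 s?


Symmetric rest-to-rest: each phase covers (pf-p0)/2 in time T/2. 0.5*a*(T/2)^2 = (pf-p0)/2 => a = 4*(pf-p0)/T^2
a = 4*(6.7-1.1)/3^2 = 2.4889
t = 2 is in the deceleration phase (t > T/2).
p = pf - 0.5*a*(T-t)^2 = 6.7 - 0.5*2.4889*1^2
= 5.4556


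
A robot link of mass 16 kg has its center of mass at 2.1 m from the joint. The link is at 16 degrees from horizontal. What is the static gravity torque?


tau = m*g*L*cos(angle)
= 16 * 9.81 * 2.1 * cos(16 deg)
= 16 * 9.81 * 2.1 * 0.9613
= 316.8472 Nm


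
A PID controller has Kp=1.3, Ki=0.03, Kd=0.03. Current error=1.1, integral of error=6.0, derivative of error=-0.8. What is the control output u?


u = Kp*e + Ki*int(e) + Kd*de/dt
= 1.3*1.1 + 0.03*6.0 + 0.03*(-0.8)
= 1.43 + 0.18 + -0.024
= 1.586


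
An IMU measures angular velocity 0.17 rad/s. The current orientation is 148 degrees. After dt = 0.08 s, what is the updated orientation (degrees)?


delta_theta = w * dt = 0.17 * 0.08 = 0.0136 rad
= 0.7792 deg
theta_new = 148 + 0.7792 = 148.7792 deg


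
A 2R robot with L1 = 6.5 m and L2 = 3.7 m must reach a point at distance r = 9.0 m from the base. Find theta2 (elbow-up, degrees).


cos(theta2) = (r^2 - L1^2 - L2^2) / (2*L1*L2)
cos(theta2) = (81.0 - 42.25 - 13.69) / 48.1
cos(theta2) = 0.520998
theta2 = 58.6008 degrees


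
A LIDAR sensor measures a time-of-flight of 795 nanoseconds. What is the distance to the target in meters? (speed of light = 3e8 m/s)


tof = 795 ns = 7.95e-07 s
dist = c * tof / 2
= 3e8 * 7.95e-07 / 2
= 119.25 m


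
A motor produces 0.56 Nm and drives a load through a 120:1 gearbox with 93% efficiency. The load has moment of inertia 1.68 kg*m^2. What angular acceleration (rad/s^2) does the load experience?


tau_out = tau_motor * N * eta
= 0.56 * 120 * 0.93 = 62.496 Nm
alpha = tau_out / I = 62.496 / 1.68
= 37.2 rad/s^2


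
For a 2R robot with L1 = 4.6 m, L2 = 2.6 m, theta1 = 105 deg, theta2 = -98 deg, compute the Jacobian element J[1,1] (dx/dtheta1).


J[1,1] = -L1*sin(t1) - L2*sin(t1+t2)
= -4.6*sin(105) - 2.6*sin(7)
= -4.7601


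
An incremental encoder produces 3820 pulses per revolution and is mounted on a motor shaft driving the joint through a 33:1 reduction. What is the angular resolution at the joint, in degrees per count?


counts per rev = 3820
effective counts at joint = 3820 * 33 = 126060
resolution = 360 / 126060
= 0.0029 deg/count


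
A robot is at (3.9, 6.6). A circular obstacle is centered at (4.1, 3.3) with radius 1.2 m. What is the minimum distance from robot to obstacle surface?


center_dist = sqrt((3.9-4.1)^2 + (6.6-3.3)^2)
= sqrt(0.04 + 10.89)
= 3.3061
min_dist = center_dist - radius = 3.3061 - 1.2 = 2.1061 m


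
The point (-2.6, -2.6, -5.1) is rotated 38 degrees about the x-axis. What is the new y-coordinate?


Rotation about x-axis: y' = y*cos(theta) - z*sin(theta)
= -2.6 * 0.788 - -5.1 * 0.6157
= 1.091


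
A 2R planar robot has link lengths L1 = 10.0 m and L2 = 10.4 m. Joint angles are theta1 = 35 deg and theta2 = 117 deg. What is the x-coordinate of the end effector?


Convert angles to radians: theta1 = 0.6109, theta2 = 2.042
x = L1*cos(theta1) + L2*cos(theta1+theta2)
x = 8.1915 + -9.1827
x = -0.9911


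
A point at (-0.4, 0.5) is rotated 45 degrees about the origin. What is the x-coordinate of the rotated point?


x' = x*cos(theta) - y*sin(theta)
cos(45 deg) = 0.7071, sin(45 deg) = 0.7071
x' = -0.4 * 0.7071 - 0.5 * 0.7071
= -0.2828 - 0.3536
= -0.6364


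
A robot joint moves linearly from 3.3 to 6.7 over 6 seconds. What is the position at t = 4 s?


s = t/T = 4/6 = 0.6667
p(t) = p0 + (pf-p0)*s
= 3.3 + (6.7 - 3.3) * 0.6667
= 5.5667


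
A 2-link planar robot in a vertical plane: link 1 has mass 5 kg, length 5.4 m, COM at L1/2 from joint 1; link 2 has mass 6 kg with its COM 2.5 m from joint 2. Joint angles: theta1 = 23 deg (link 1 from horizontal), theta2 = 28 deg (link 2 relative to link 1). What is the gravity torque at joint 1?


Horizontal distance from joint 1 to link-1 COM:
  x_c1 = (L1/2)*cos(t1) = 2.7 * 0.9205 = 2.4854 m
Horizontal distance from joint 1 to link-2 COM:
  x_c2 = L1*cos(t1) + Lc2*cos(t1+t2)
       = 5.4*0.9205 + 2.5*0.6293 = 6.544 m
tau1 = m1*g*x_c1 + m2*g*x_c2
     = 5*9.81*2.4854 + 6*9.81*6.544
     = 121.9071 + 385.1814
     = 507.0885 Nm


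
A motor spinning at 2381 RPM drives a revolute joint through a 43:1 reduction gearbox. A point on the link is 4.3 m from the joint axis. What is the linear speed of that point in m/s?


omega_motor = 2381 * 2*pi/60 = 249.3377 rad/s
omega_joint = omega_motor / 43 = 5.7986 rad/s
v = omega_joint * r = 5.7986 * 4.3
= 24.9338 m/s


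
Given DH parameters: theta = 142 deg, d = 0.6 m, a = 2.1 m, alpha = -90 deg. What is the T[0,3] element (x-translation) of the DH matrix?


T[0,3] = a * cos(theta)
= 2.1 * cos(142 deg)
= 2.1 * -0.788
= -1.6548


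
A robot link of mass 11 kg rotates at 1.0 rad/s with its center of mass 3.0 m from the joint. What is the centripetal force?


F = m * omega^2 * r
= 11 * 1.0^2 * 3.0
= 11 * 1.0 * 3.0
= 33.0 N


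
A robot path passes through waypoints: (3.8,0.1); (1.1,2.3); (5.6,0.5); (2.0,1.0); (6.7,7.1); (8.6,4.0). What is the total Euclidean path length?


Segment lengths:
  seg1 = sqrt((-2.7)^2 + (2.2)^2) = 3.4828
  seg2 = sqrt((4.5)^2 + (-1.8)^2) = 4.8466
  seg3 = sqrt((-3.6)^2 + (0.5)^2) = 3.6346
  seg4 = sqrt((4.7)^2 + (6.1)^2) = 7.7006
  seg5 = sqrt((1.9)^2 + (-3.1)^2) = 3.6359
Total = 23.3006


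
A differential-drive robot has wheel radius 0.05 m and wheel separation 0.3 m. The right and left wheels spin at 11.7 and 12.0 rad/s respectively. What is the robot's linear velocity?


vR = r*wR = 0.05*11.7 = 0.585 m/s
vL = r*wL = 0.05*12.0 = 0.6 m/s
v = (vR+vL)/2 = 0.5925 m/s
omega = (vR-vL)/L = -0.05 rad/s
linear velocity = 0.5925 m/s


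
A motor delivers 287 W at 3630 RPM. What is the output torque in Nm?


omega = 3630 * 2*pi/60 = 380.1327 rad/s
tau = P / omega = 287 / 380.1327
= 0.755 Nm


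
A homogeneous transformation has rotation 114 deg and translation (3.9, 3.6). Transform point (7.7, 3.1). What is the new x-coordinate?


x' = cos(theta)*px - sin(theta)*py + tx
= -0.4067*7.7 - 0.9135*3.1 + 3.9
= -2.0639


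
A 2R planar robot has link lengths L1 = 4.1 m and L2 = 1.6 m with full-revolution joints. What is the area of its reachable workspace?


r_max = L1 + L2 = 5.7 m
r_min = |L1 - L2| = 2.5 m
Area = pi*(r_max^2 - r_min^2)
= pi*(32.49 - 6.25)
= pi * 26.24
= 82.4354 m^2


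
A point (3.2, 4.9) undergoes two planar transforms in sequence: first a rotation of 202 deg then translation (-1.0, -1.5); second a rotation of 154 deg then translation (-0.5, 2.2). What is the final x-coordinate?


After transform 1:
x1 = cos(202)*3.2 - sin(202)*4.9 + -1.0 = -2.1314
y1 = sin(202)*3.2 + cos(202)*4.9 + -1.5 = -7.2419
After transform 2:
x2 = cos(154)*-2.1314 - sin(154)*-7.2419 + -0.5
= 4.5904


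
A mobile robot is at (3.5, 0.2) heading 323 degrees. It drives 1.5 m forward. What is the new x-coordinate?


x_new = x0 + d*cos(theta)
= 3.5 + 1.5*cos(323)
= 3.5 + 1.198
= 4.698


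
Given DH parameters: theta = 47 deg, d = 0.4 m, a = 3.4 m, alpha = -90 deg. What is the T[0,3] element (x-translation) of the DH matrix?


T[0,3] = a * cos(theta)
= 3.4 * cos(47 deg)
= 3.4 * 0.682
= 2.3188


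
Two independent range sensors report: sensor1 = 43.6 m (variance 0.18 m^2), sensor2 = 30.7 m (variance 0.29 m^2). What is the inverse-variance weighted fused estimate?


w1 = (1/var1) / (1/var1 + 1/var2)
   = 5.5556 / (5.5556 + 3.4483) = 0.617
w2 = 1 - w1 = 0.383
fused = w1*s1 + w2*s2 = 26.9021 + 11.7574
= 38.6596 m


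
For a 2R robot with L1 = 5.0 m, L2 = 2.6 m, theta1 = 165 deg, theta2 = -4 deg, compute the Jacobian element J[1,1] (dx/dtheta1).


J[1,1] = -L1*sin(t1) - L2*sin(t1+t2)
= -5.0*sin(165) - 2.6*sin(161)
= -2.1406


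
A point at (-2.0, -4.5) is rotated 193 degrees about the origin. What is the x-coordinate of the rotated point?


x' = x*cos(theta) - y*sin(theta)
cos(193 deg) = -0.9744, sin(193 deg) = -0.225
x' = -2.0 * -0.9744 - -4.5 * -0.225
= 1.9487 - 1.0123
= 0.9365


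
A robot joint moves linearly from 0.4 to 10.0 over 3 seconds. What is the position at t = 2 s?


s = t/T = 2/3 = 0.6667
p(t) = p0 + (pf-p0)*s
= 0.4 + (10.0 - 0.4) * 0.6667
= 6.8


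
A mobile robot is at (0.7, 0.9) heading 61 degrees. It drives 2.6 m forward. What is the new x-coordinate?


x_new = x0 + d*cos(theta)
= 0.7 + 2.6*cos(61)
= 0.7 + 1.2605
= 1.9605


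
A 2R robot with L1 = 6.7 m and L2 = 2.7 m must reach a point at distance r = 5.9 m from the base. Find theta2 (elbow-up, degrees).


cos(theta2) = (r^2 - L1^2 - L2^2) / (2*L1*L2)
cos(theta2) = (34.81 - 44.89 - 7.29) / 36.18
cos(theta2) = -0.4801
theta2 = 118.6919 degrees


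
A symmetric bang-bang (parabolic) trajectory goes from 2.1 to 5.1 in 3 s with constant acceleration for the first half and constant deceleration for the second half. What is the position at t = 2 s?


Symmetric rest-to-rest: each phase covers (pf-p0)/2 in time T/2. 0.5*a*(T/2)^2 = (pf-p0)/2 => a = 4*(pf-p0)/T^2
a = 4*(5.1-2.1)/3^2 = 1.3333
t = 2 is in the deceleration phase (t > T/2).
p = pf - 0.5*a*(T-t)^2 = 5.1 - 0.5*1.3333*1^2
= 4.4333


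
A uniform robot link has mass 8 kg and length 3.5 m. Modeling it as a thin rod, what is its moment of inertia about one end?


I = (1/3) * m * L^2
= (1/3) * 8 * 3.5^2
= 0.333333 * 8 * 12.25
= 32.6667 kg*m^2


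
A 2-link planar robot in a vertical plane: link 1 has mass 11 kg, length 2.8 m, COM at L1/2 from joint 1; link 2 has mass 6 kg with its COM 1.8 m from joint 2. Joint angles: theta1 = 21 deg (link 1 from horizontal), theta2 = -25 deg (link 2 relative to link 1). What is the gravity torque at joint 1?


Horizontal distance from joint 1 to link-1 COM:
  x_c1 = (L1/2)*cos(t1) = 1.4 * 0.9336 = 1.307 m
Horizontal distance from joint 1 to link-2 COM:
  x_c2 = L1*cos(t1) + Lc2*cos(t1+t2)
       = 2.8*0.9336 + 1.8*0.9976 = 4.4096 m
tau1 = m1*g*x_c1 + m2*g*x_c2
     = 11*9.81*1.307 + 6*9.81*4.4096
     = 141.0397 + 259.5514
     = 400.5912 Nm


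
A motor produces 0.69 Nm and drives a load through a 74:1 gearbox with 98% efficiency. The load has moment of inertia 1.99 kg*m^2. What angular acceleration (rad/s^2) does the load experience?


tau_out = tau_motor * N * eta
= 0.69 * 74 * 0.98 = 50.0388 Nm
alpha = tau_out / I = 50.0388 / 1.99
= 25.1451 rad/s^2


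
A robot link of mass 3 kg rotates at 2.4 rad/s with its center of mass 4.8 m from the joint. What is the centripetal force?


F = m * omega^2 * r
= 3 * 2.4^2 * 4.8
= 3 * 5.76 * 4.8
= 82.944 N


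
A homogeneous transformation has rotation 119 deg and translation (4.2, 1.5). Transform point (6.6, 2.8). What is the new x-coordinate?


x' = cos(theta)*px - sin(theta)*py + tx
= -0.4848*6.6 - 0.8746*2.8 + 4.2
= -1.4487


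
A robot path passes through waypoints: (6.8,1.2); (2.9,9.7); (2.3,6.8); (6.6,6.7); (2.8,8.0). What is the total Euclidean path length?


Segment lengths:
  seg1 = sqrt((-3.9)^2 + (8.5)^2) = 9.352
  seg2 = sqrt((-0.6)^2 + (-2.9)^2) = 2.9614
  seg3 = sqrt((4.3)^2 + (-0.1)^2) = 4.3012
  seg4 = sqrt((-3.8)^2 + (1.3)^2) = 4.0162
Total = 20.6308


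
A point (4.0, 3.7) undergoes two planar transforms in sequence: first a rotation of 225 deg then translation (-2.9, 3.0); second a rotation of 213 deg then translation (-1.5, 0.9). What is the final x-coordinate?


After transform 1:
x1 = cos(225)*4.0 - sin(225)*3.7 + -2.9 = -3.1121
y1 = sin(225)*4.0 + cos(225)*3.7 + 3.0 = -2.4447
After transform 2:
x2 = cos(213)*-3.1121 - sin(213)*-2.4447 + -1.5
= -0.2214


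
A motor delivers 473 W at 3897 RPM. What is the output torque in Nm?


omega = 3897 * 2*pi/60 = 408.0929 rad/s
tau = P / omega = 473 / 408.0929
= 1.159 Nm
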